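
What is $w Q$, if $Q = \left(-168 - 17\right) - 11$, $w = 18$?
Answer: $-3528$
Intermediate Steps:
$Q = -196$ ($Q = -185 - 11 = -196$)
$w Q = 18 \left(-196\right) = -3528$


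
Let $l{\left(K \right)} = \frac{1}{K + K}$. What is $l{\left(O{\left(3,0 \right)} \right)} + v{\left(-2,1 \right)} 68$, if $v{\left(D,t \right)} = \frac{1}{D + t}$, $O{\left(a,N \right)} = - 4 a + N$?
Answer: $- \frac{1633}{24} \approx -68.042$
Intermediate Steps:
$O{\left(a,N \right)} = N - 4 a$
$l{\left(K \right)} = \frac{1}{2 K}$
$l{\left(O{\left(3,0 \right)} \right)} + v{\left(-2,1 \right)} 68 = \frac{1}{2 \left(0 - 12\right)} + \frac{1}{-2 + 1} \cdot 68 = \frac{1}{2 \left(0 - 12\right)} + \frac{1}{-1} \cdot 68 = \frac{1}{2 \left(-12\right)} - 68 = \frac{1}{2} \left(- \frac{1}{12}\right) - 68 = - \frac{1}{24} - 68 = - \frac{1633}{24}$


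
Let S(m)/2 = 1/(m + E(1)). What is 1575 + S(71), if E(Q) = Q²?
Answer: 56701/36 ≈ 1575.0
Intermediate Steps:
S(m) = 2/(1 + m) (S(m) = 2/(m + 1²) = 2/(m + 1) = 2/(1 + m))
1575 + S(71) = 1575 + 2/(1 + 71) = 1575 + 2/72 = 1575 + 2*(1/72) = 1575 + 1/36 = 56701/36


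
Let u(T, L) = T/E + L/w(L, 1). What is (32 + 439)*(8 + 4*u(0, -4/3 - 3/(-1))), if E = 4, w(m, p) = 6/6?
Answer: 6908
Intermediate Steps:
w(m, p) = 1 (w(m, p) = 6*(1/6) = 1)
u(T, L) = L + T/4 (u(T, L) = T/4 + L/1 = T*(1/4) + L*1 = T/4 + L = L + T/4)
(32 + 439)*(8 + 4*u(0, -4/3 - 3/(-1))) = (32 + 439)*(8 + 4*((-4/3 - 3/(-1)) + (1/4)*0)) = 471*(8 + 4*((-4*1/3 - 3*(-1)) + 0)) = 471*(8 + 4*((-4/3 + 3) + 0)) = 471*(8 + 4*(5/3 + 0)) = 471*(8 + 4*(5/3)) = 471*(8 + 20/3) = 471*(44/3) = 6908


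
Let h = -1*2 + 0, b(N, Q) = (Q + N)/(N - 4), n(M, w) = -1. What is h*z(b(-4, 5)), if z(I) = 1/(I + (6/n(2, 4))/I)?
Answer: -16/383 ≈ -0.041775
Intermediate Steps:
b(N, Q) = (N + Q)/(-4 + N)
z(I) = 1/(I - 6/I) (z(I) = 1/(I + (6/(-1))/I) = 1/(I + (6*(-1))/I) = 1/(I - 6/I))
h = -2 (h = -2 + 0 = -2)
h*z(b(-4, 5)) = -2*(-4 + 5)/(-4 - 4)/(-6 + ((-4 + 5)/(-4 - 4))**2) = -2*1/(-8)/(-6 + (1/(-8))**2) = -2*(-1/8*1)/(-6 + (-1/8*1)**2) = -(-1)/(4*(-6 + (-1/8)**2)) = -(-1)/(4*(-6 + 1/64)) = -(-1)/(4*(-383/64)) = -(-1)*(-64)/(4*383) = -2*8/383 = -16/383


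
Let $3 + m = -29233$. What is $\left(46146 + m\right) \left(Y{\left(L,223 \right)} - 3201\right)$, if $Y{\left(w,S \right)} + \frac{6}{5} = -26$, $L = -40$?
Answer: $-54588862$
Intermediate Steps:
$Y{\left(w,S \right)} = - \frac{136}{5}$ ($Y{\left(w,S \right)} = - \frac{6}{5} - 26 = - \frac{136}{5}$)
$m = -29236$ ($m = -3 - 29233 = -29236$)
$\left(46146 + m\right) \left(Y{\left(L,223 \right)} - 3201\right) = \left(46146 - 29236\right) \left(- \frac{136}{5} - 3201\right) = 16910 \left(- \frac{16141}{5}\right) = -54588862$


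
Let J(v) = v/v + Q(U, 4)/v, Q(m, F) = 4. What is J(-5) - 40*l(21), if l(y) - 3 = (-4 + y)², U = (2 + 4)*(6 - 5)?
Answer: -58399/5 ≈ -11680.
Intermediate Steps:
U = 6 (U = 6*1 = 6)
l(y) = 3 + (-4 + y)²
J(v) = 1 + 4/v (J(v) = v/v + 4/v = 1 + 4/v)
J(-5) - 40*l(21) = (4 - 5)/(-5) - 40*(3 + (-4 + 21)²) = -⅕*(-1) - 40*(3 + 17²) = ⅕ - 40*(3 + 289) = ⅕ - 40*292 = ⅕ - 11680 = -58399/5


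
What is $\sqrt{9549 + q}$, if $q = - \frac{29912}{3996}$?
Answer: $\frac{\sqrt{1058049003}}{333} \approx 97.681$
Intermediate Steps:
$q = - \frac{7478}{999}$ ($q = \left(-29912\right) \frac{1}{3996} = - \frac{7478}{999} \approx -7.4855$)
$\sqrt{9549 + q} = \sqrt{9549 - \frac{7478}{999}} = \sqrt{\frac{9531973}{999}} = \frac{\sqrt{1058049003}}{333}$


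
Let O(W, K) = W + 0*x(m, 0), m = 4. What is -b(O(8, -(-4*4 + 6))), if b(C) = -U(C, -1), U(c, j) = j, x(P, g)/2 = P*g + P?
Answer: -1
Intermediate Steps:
x(P, g) = 2*P + 2*P*g (x(P, g) = 2*(P*g + P) = 2*(P + P*g) = 2*P + 2*P*g)
O(W, K) = W (O(W, K) = W + 0*(2*4*(1 + 0)) = W + 0*(2*4*1) = W + 0*8 = W + 0 = W)
b(C) = 1 (b(C) = -1*(-1) = 1)
-b(O(8, -(-4*4 + 6))) = -1*1 = -1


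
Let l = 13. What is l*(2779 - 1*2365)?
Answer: 5382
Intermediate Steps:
l*(2779 - 1*2365) = 13*(2779 - 1*2365) = 13*(2779 - 2365) = 13*414 = 5382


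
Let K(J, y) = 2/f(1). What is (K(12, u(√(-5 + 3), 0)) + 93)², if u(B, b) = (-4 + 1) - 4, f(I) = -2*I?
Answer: 8464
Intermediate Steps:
u(B, b) = -7 (u(B, b) = -3 - 4 = -7)
K(J, y) = -1 (K(J, y) = 2/((-2*1)) = 2/(-2) = 2*(-½) = -1)
(K(12, u(√(-5 + 3), 0)) + 93)² = (-1 + 93)² = 92² = 8464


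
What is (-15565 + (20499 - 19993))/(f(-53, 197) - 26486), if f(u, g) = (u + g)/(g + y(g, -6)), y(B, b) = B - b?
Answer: 376475/662141 ≈ 0.56857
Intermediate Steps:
f(u, g) = (g + u)/(6 + 2*g) (f(u, g) = (u + g)/(g + (g - 1*(-6))) = (g + u)/(g + (g + 6)) = (g + u)/(g + (6 + g)) = (g + u)/(6 + 2*g))
(-15565 + (20499 - 19993))/(f(-53, 197) - 26486) = (-15565 + (20499 - 19993))/((197 - 53)/(2*(3 + 197)) - 26486) = (-15565 + 506)/((½)*144/200 - 26486) = -15059/((½)*(1/200)*144 - 26486) = -15059/(9/25 - 26486) = -15059/(-662141/25) = -15059*(-25/662141) = 376475/662141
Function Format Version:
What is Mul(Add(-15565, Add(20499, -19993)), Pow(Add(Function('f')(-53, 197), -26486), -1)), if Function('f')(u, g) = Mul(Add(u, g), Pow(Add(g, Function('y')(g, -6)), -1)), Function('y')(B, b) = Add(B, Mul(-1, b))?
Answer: Rational(376475, 662141) ≈ 0.56857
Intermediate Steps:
Function('f')(u, g) = Mul(Pow(Add(6, Mul(2, g)), -1), Add(g, u)) (Function('f')(u, g) = Mul(Add(u, g), Pow(Add(g, Add(g, Mul(-1, -6))), -1)) = Mul(Add(g, u), Pow(Add(g, Add(g, 6)), -1)) = Mul(Add(g, u), Pow(Add(g, Add(6, g)), -1)) = Mul(Add(g, u), Pow(Add(6, Mul(2, g)), -1)) = Mul(Pow(Add(6, Mul(2, g)), -1), Add(g, u)))
Mul(Add(-15565, Add(20499, -19993)), Pow(Add(Function('f')(-53, 197), -26486), -1)) = Mul(Add(-15565, Add(20499, -19993)), Pow(Add(Mul(Rational(1, 2), Pow(Add(3, 197), -1), Add(197, -53)), -26486), -1)) = Mul(Add(-15565, 506), Pow(Add(Mul(Rational(1, 2), Pow(200, -1), 144), -26486), -1)) = Mul(-15059, Pow(Add(Mul(Rational(1, 2), Rational(1, 200), 144), -26486), -1)) = Mul(-15059, Pow(Add(Rational(9, 25), -26486), -1)) = Mul(-15059, Pow(Rational(-662141, 25), -1)) = Mul(-15059, Rational(-25, 662141)) = Rational(376475, 662141)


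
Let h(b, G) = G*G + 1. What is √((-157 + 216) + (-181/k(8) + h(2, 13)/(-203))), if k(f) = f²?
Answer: √145937715/1624 ≈ 7.4387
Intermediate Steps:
h(b, G) = 1 + G² (h(b, G) = G² + 1 = 1 + G²)
√((-157 + 216) + (-181/k(8) + h(2, 13)/(-203))) = √((-157 + 216) + (-181/(8²) + (1 + 13²)/(-203))) = √(59 + (-181/64 + (1 + 169)*(-1/203))) = √(59 + (-181*1/64 + 170*(-1/203))) = √(59 + (-181/64 - 170/203)) = √(59 - 47623/12992) = √(718905/12992) = √145937715/1624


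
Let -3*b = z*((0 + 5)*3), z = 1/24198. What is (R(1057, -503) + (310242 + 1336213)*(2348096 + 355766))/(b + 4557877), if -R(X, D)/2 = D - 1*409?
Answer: 107724344512800732/110291507641 ≈ 9.7672e+5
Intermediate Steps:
z = 1/24198 ≈ 4.1326e-5
b = -5/24198 (b = -(0 + 5)*3/72594 = -5*3/72594 = -15/72594 = -⅓*5/8066 = -5/24198 ≈ -0.00020663)
R(X, D) = 818 - 2*D (R(X, D) = -2*(D - 1*409) = -2*(D - 409) = -2*(-409 + D) = 818 - 2*D)
(R(1057, -503) + (310242 + 1336213)*(2348096 + 355766))/(b + 4557877) = ((818 - 2*(-503)) + (310242 + 1336213)*(2348096 + 355766))/(-5/24198 + 4557877) = ((818 + 1006) + 1646455*2703862)/(110291507641/24198) = (1824 + 4451787109210)*(24198/110291507641) = 4451787111034*(24198/110291507641) = 107724344512800732/110291507641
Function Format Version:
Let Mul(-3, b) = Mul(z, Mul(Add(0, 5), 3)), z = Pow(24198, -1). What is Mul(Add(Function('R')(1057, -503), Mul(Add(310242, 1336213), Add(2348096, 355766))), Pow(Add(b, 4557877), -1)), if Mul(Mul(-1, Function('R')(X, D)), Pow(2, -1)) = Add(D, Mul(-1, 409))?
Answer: Rational(107724344512800732, 110291507641) ≈ 9.7672e+5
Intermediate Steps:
z = Rational(1, 24198) ≈ 4.1326e-5
b = Rational(-5, 24198) (b = Mul(Rational(-1, 3), Mul(Rational(1, 24198), Mul(Add(0, 5), 3))) = Mul(Rational(-1, 3), Mul(Rational(1, 24198), Mul(5, 3))) = Mul(Rational(-1, 3), Mul(Rational(1, 24198), 15)) = Mul(Rational(-1, 3), Rational(5, 8066)) = Rational(-5, 24198) ≈ -0.00020663)
Function('R')(X, D) = Add(818, Mul(-2, D)) (Function('R')(X, D) = Mul(-2, Add(D, Mul(-1, 409))) = Mul(-2, Add(D, -409)) = Mul(-2, Add(-409, D)) = Add(818, Mul(-2, D)))
Mul(Add(Function('R')(1057, -503), Mul(Add(310242, 1336213), Add(2348096, 355766))), Pow(Add(b, 4557877), -1)) = Mul(Add(Add(818, Mul(-2, -503)), Mul(Add(310242, 1336213), Add(2348096, 355766))), Pow(Add(Rational(-5, 24198), 4557877), -1)) = Mul(Add(Add(818, 1006), Mul(1646455, 2703862)), Pow(Rational(110291507641, 24198), -1)) = Mul(Add(1824, 4451787109210), Rational(24198, 110291507641)) = Mul(4451787111034, Rational(24198, 110291507641)) = Rational(107724344512800732, 110291507641)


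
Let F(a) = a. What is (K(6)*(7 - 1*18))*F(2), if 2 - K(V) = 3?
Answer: 22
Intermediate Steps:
K(V) = -1 (K(V) = 2 - 1*3 = 2 - 3 = -1)
(K(6)*(7 - 1*18))*F(2) = -(7 - 1*18)*2 = -(7 - 18)*2 = -1*(-11)*2 = 11*2 = 22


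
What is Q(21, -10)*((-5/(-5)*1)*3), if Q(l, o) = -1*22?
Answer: -66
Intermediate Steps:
Q(l, o) = -22
Q(21, -10)*((-5/(-5)*1)*3) = -22*-5/(-5)*1*3 = -22*-5*(-1/5)*1*3 = -22*1*1*3 = -22*3 = -66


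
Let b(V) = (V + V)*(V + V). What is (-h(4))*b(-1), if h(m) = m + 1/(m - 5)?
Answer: -12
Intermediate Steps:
b(V) = 4*V**2 (b(V) = (2*V)*(2*V) = 4*V**2)
h(m) = m + 1/(-5 + m)
(-h(4))*b(-1) = (-(1 + 4**2 - 5*4)/(-5 + 4))*(4*(-1)**2) = (-(1 + 16 - 20)/(-1))*(4*1) = -(-1)*(-3)*4 = -1*3*4 = -3*4 = -12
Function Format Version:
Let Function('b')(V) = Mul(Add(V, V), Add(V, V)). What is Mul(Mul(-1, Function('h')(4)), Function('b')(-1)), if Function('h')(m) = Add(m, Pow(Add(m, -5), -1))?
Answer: -12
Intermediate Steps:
Function('b')(V) = Mul(4, Pow(V, 2)) (Function('b')(V) = Mul(Mul(2, V), Mul(2, V)) = Mul(4, Pow(V, 2)))
Function('h')(m) = Add(m, Pow(Add(-5, m), -1))
Mul(Mul(-1, Function('h')(4)), Function('b')(-1)) = Mul(Mul(-1, Mul(Pow(Add(-5, 4), -1), Add(1, Pow(4, 2), Mul(-5, 4)))), Mul(4, Pow(-1, 2))) = Mul(Mul(-1, Mul(Pow(-1, -1), Add(1, 16, -20))), Mul(4, 1)) = Mul(Mul(-1, Mul(-1, -3)), 4) = Mul(Mul(-1, 3), 4) = Mul(-3, 4) = -12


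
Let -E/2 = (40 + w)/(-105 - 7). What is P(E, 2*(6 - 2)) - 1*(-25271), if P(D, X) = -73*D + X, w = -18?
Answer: 707009/28 ≈ 25250.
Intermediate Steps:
E = 11/28 (E = -2*(40 - 18)/(-105 - 7) = -44/(-112) = -44*(-1)/112 = -2*(-11/56) = 11/28 ≈ 0.39286)
P(D, X) = X - 73*D
P(E, 2*(6 - 2)) - 1*(-25271) = (2*(6 - 2) - 73*11/28) - 1*(-25271) = (2*4 - 803/28) + 25271 = (8 - 803/28) + 25271 = -579/28 + 25271 = 707009/28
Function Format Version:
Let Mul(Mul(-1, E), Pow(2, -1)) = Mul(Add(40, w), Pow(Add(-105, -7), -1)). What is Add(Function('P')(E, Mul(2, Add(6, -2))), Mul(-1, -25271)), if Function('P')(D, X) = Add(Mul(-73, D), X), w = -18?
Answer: Rational(707009, 28) ≈ 25250.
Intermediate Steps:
E = Rational(11, 28) (E = Mul(-2, Mul(Add(40, -18), Pow(Add(-105, -7), -1))) = Mul(-2, Mul(22, Pow(-112, -1))) = Mul(-2, Mul(22, Rational(-1, 112))) = Mul(-2, Rational(-11, 56)) = Rational(11, 28) ≈ 0.39286)
Function('P')(D, X) = Add(X, Mul(-73, D))
Add(Function('P')(E, Mul(2, Add(6, -2))), Mul(-1, -25271)) = Add(Add(Mul(2, Add(6, -2)), Mul(-73, Rational(11, 28))), Mul(-1, -25271)) = Add(Add(Mul(2, 4), Rational(-803, 28)), 25271) = Add(Add(8, Rational(-803, 28)), 25271) = Add(Rational(-579, 28), 25271) = Rational(707009, 28)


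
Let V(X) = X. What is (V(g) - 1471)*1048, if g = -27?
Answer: -1569904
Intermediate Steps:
(V(g) - 1471)*1048 = (-27 - 1471)*1048 = -1498*1048 = -1569904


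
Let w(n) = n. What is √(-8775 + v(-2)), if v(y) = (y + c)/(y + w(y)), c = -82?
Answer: I*√8754 ≈ 93.563*I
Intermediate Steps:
v(y) = (-82 + y)/(2*y) (v(y) = (y - 82)/(y + y) = (-82 + y)/((2*y)) = (-82 + y)*(1/(2*y)) = (-82 + y)/(2*y))
√(-8775 + v(-2)) = √(-8775 + (½)*(-82 - 2)/(-2)) = √(-8775 + (½)*(-½)*(-84)) = √(-8775 + 21) = √(-8754) = I*√8754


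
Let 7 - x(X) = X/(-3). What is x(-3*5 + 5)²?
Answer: 121/9 ≈ 13.444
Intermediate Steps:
x(X) = 7 + X/3 (x(X) = 7 - X/(-3) = 7 - X*(-1)/3 = 7 - (-1)*X/3 = 7 + X/3)
x(-3*5 + 5)² = (7 + (-3*5 + 5)/3)² = (7 + (-15 + 5)/3)² = (7 + (⅓)*(-10))² = (7 - 10/3)² = (11/3)² = 121/9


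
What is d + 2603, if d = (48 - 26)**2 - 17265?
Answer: -14178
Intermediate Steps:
d = -16781 (d = 22**2 - 17265 = 484 - 17265 = -16781)
d + 2603 = -16781 + 2603 = -14178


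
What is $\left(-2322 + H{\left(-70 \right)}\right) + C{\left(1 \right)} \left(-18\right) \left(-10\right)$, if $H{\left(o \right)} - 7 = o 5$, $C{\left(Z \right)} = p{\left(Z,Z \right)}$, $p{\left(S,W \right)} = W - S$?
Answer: $-2665$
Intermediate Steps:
$C{\left(Z \right)} = 0$ ($C{\left(Z \right)} = Z - Z = 0$)
$H{\left(o \right)} = 7 + 5 o$ ($H{\left(o \right)} = 7 + o 5 = 7 + 5 o$)
$\left(-2322 + H{\left(-70 \right)}\right) + C{\left(1 \right)} \left(-18\right) \left(-10\right) = \left(-2322 + \left(7 + 5 \left(-70\right)\right)\right) + 0 \left(-18\right) \left(-10\right) = \left(-2322 + \left(7 - 350\right)\right) + 0 \left(-10\right) = \left(-2322 - 343\right) + 0 = -2665 + 0 = -2665$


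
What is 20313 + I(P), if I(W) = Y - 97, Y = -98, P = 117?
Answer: 20118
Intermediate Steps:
I(W) = -195 (I(W) = -98 - 97 = -195)
20313 + I(P) = 20313 - 195 = 20118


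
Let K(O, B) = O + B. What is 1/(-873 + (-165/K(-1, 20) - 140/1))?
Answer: -19/19412 ≈ -0.00097878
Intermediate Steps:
K(O, B) = B + O
1/(-873 + (-165/K(-1, 20) - 140/1)) = 1/(-873 + (-165/(20 - 1) - 140/1)) = 1/(-873 + (-165/19 - 140*1)) = 1/(-873 + (-165*1/19 - 140)) = 1/(-873 + (-165/19 - 140)) = 1/(-873 - 2825/19) = 1/(-19412/19) = -19/19412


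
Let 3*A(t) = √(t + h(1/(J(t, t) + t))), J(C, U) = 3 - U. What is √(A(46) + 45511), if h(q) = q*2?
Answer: √(409599 + 2*√105)/3 ≈ 213.34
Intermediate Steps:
h(q) = 2*q
A(t) = √(⅔ + t)/3 (A(t) = √(t + 2/((3 - t) + t))/3 = √(t + 2/3)/3 = √(t + 2*(⅓))/3 = √(t + ⅔)/3 = √(⅔ + t)/3)
√(A(46) + 45511) = √(√(6 + 9*46)/9 + 45511) = √(√(6 + 414)/9 + 45511) = √(√420/9 + 45511) = √((2*√105)/9 + 45511) = √(2*√105/9 + 45511) = √(45511 + 2*√105/9)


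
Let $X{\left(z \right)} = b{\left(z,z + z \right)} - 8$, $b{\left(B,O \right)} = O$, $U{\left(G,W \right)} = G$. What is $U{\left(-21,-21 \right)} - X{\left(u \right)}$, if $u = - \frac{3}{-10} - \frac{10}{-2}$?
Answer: $- \frac{118}{5} \approx -23.6$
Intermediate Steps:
$u = \frac{53}{10}$ ($u = \left(-3\right) \left(- \frac{1}{10}\right) - -5 = \frac{3}{10} + 5 = \frac{53}{10} \approx 5.3$)
$X{\left(z \right)} = -8 + 2 z$ ($X{\left(z \right)} = \left(z + z\right) - 8 = 2 z - 8 = -8 + 2 z$)
$U{\left(-21,-21 \right)} - X{\left(u \right)} = -21 - \left(-8 + 2 \cdot \frac{53}{10}\right) = -21 - \left(-8 + \frac{53}{5}\right) = -21 - \frac{13}{5} = - \frac{118}{5}$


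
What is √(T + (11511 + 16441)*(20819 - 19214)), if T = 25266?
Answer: √44888226 ≈ 6699.9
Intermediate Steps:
√(T + (11511 + 16441)*(20819 - 19214)) = √(25266 + (11511 + 16441)*(20819 - 19214)) = √(25266 + 27952*1605) = √(25266 + 44862960) = √44888226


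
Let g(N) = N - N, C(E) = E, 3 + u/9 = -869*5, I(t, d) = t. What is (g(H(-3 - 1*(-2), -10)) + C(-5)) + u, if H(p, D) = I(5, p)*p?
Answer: -39137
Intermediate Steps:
u = -39132 (u = -27 + 9*(-869*5) = -27 + 9*(-4345) = -27 - 39105 = -39132)
H(p, D) = 5*p
g(N) = 0
(g(H(-3 - 1*(-2), -10)) + C(-5)) + u = (0 - 5) - 39132 = -5 - 39132 = -39137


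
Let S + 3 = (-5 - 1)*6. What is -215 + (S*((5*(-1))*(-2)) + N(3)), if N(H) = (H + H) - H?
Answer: -602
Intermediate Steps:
N(H) = H (N(H) = 2*H - H = H)
S = -39 (S = -3 + (-5 - 1)*6 = -3 - 6*6 = -3 - 36 = -39)
-215 + (S*((5*(-1))*(-2)) + N(3)) = -215 + (-39*5*(-1)*(-2) + 3) = -215 + (-(-195)*(-2) + 3) = -215 + (-39*10 + 3) = -215 + (-390 + 3) = -215 - 387 = -602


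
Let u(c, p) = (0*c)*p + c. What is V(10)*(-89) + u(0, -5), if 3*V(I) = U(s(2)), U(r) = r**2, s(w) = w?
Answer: -356/3 ≈ -118.67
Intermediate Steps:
u(c, p) = c (u(c, p) = 0*p + c = 0 + c = c)
V(I) = 4/3 (V(I) = (1/3)*2**2 = (1/3)*4 = 4/3)
V(10)*(-89) + u(0, -5) = (4/3)*(-89) + 0 = -356/3 + 0 = -356/3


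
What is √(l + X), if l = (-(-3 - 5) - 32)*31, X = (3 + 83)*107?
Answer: √8458 ≈ 91.967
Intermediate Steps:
X = 9202 (X = 86*107 = 9202)
l = -744 (l = (-1*(-8) - 32)*31 = (8 - 32)*31 = -24*31 = -744)
√(l + X) = √(-744 + 9202) = √8458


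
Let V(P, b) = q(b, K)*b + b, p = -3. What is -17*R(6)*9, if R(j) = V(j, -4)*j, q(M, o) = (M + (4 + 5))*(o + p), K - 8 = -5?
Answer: 3672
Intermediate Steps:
K = 3 (K = 8 - 5 = 3)
q(M, o) = (-3 + o)*(9 + M) (q(M, o) = (M + (4 + 5))*(o - 3) = (M + 9)*(-3 + o) = (9 + M)*(-3 + o) = (-3 + o)*(9 + M))
V(P, b) = b (V(P, b) = (-27 - 3*b + 9*3 + b*3)*b + b = (-27 - 3*b + 27 + 3*b)*b + b = 0*b + b = 0 + b = b)
R(j) = -4*j
-17*R(6)*9 = -(-68)*6*9 = -17*(-24)*9 = 408*9 = 3672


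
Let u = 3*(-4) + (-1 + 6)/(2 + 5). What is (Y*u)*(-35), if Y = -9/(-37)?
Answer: 3555/37 ≈ 96.081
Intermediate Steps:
Y = 9/37 (Y = -9*(-1/37) = 9/37 ≈ 0.24324)
u = -79/7 (u = -12 + 5/7 = -79/7 ≈ -11.286)
(Y*u)*(-35) = ((9/37)*(-79/7))*(-35) = -711/259*(-35) = 3555/37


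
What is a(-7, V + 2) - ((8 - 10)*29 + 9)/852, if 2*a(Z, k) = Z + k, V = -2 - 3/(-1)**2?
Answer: -4211/852 ≈ -4.9425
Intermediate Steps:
V = -5 (V = -2 - 3/1 = -2 + 1*(-3) = -2 - 3 = -5)
a(Z, k) = Z/2 + k/2 (a(Z, k) = (Z + k)/2 = Z/2 + k/2)
a(-7, V + 2) - ((8 - 10)*29 + 9)/852 = ((1/2)*(-7) + (-5 + 2)/2) - ((8 - 10)*29 + 9)/852 = (-7/2 + (1/2)*(-3)) - (-2*29 + 9)/852 = (-7/2 - 3/2) - (-58 + 9)/852 = -5 - (-49)/852 = -5 - 1*(-49/852) = -5 + 49/852 = -4211/852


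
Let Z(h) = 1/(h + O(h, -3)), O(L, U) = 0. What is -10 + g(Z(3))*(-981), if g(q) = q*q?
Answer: -119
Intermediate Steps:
Z(h) = 1/h (Z(h) = 1/(h + 0) = 1/h)
g(q) = q²
-10 + g(Z(3))*(-981) = -10 + (1/3)²*(-981) = -10 + (⅓)²*(-981) = -10 + (⅑)*(-981) = -10 - 109 = -119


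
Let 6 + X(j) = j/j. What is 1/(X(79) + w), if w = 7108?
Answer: 1/7103 ≈ 0.00014079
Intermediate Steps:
X(j) = -5 (X(j) = -6 + j/j = -6 + 1 = -5)
1/(X(79) + w) = 1/(-5 + 7108) = 1/7103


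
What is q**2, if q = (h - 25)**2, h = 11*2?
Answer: 81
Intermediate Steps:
h = 22
q = 9 (q = (22 - 25)**2 = (-3)**2 = 9)
q**2 = 9**2 = 81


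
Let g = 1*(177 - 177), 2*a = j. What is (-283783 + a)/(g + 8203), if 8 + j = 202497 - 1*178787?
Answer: -271932/8203 ≈ -33.150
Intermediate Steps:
j = 23702 (j = -8 + (202497 - 1*178787) = -8 + (202497 - 178787) = -8 + 23710 = 23702)
a = 11851 (a = (1/2)*23702 = 11851)
g = 0 (g = 1*0 = 0)
(-283783 + a)/(g + 8203) = (-283783 + 11851)/(0 + 8203) = -271932/8203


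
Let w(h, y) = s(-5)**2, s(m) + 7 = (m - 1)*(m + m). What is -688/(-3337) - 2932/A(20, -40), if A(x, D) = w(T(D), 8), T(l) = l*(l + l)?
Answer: -7851492/9373633 ≈ -0.83762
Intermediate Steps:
T(l) = 2*l**2 (T(l) = l*(2*l) = 2*l**2)
s(m) = -7 + 2*m*(-1 + m) (s(m) = -7 + (m - 1)*(m + m) = -7 + (-1 + m)*(2*m) = -7 + 2*m*(-1 + m))
w(h, y) = 2809 (w(h, y) = (-7 - 2*(-5) + 2*(-5)**2)**2 = (-7 + 10 + 2*25)**2 = (-7 + 10 + 50)**2 = 53**2 = 2809)
A(x, D) = 2809
-688/(-3337) - 2932/A(20, -40) = -688/(-3337) - 2932/2809 = -688*(-1/3337) - 2932*1/2809 = 688/3337 - 2932/2809 = -7851492/9373633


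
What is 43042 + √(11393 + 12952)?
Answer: 43042 + 3*√2705 ≈ 43198.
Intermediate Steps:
43042 + √(11393 + 12952) = 43042 + √24345 = 43042 + 3*√2705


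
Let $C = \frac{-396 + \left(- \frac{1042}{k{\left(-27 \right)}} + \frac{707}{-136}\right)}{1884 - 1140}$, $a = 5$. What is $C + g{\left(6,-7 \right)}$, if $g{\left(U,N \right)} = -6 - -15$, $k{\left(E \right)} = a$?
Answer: $\frac{4138753}{505920} \approx 8.1806$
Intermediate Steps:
$k{\left(E \right)} = 5$
$g{\left(U,N \right)} = 9$ ($g{\left(U,N \right)} = -6 + 15 = 9$)
$C = - \frac{414527}{505920}$ ($C = \frac{-396 + \left(- \frac{1042}{5} + \frac{707}{-136}\right)}{1884 - 1140} = \frac{-396 + \left(\left(-1042\right) \frac{1}{5} + 707 \left(- \frac{1}{136}\right)\right)}{744} = \left(-396 - \frac{145247}{680}\right) \frac{1}{744} = \left(- \frac{414527}{680}\right) \frac{1}{744} = - \frac{414527}{505920} \approx -0.81935$)
$C + g{\left(6,-7 \right)} = - \frac{414527}{505920} + 9 = \frac{4138753}{505920}$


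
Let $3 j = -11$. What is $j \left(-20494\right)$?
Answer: $\frac{225434}{3} \approx 75145.0$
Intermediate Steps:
$j = - \frac{11}{3}$ ($j = \frac{1}{3} \left(-11\right) = - \frac{11}{3} \approx -3.6667$)
$j \left(-20494\right) = \left(- \frac{11}{3}\right) \left(-20494\right) = \frac{225434}{3}$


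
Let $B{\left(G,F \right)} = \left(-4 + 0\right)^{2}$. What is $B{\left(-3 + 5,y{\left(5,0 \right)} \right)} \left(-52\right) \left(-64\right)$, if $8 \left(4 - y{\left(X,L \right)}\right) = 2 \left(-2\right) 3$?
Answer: $53248$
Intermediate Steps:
$y{\left(X,L \right)} = \frac{11}{2}$ ($y{\left(X,L \right)} = 4 - \frac{2 \left(-2\right) 3}{8} = 4 - \frac{\left(-4\right) 3}{8} = 4 - - \frac{3}{2} = 4 + \frac{3}{2} = \frac{11}{2}$)
$B{\left(G,F \right)} = 16$ ($B{\left(G,F \right)} = \left(-4\right)^{2} = 16$)
$B{\left(-3 + 5,y{\left(5,0 \right)} \right)} \left(-52\right) \left(-64\right) = 16 \left(-52\right) \left(-64\right) = \left(-832\right) \left(-64\right) = 53248$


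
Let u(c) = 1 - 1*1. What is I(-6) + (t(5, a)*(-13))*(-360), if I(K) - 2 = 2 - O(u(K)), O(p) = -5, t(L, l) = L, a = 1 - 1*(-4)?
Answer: 23409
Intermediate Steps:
a = 5 (a = 1 + 4 = 5)
u(c) = 0 (u(c) = 1 - 1 = 0)
I(K) = 9 (I(K) = 2 + (2 - 1*(-5)) = 2 + (2 + 5) = 2 + 7 = 9)
I(-6) + (t(5, a)*(-13))*(-360) = 9 + (5*(-13))*(-360) = 9 - 65*(-360) = 9 + 23400 = 23409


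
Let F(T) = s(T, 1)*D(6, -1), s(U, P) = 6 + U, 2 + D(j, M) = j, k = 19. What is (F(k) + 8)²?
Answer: 11664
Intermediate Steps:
D(j, M) = -2 + j
F(T) = 24 + 4*T (F(T) = (6 + T)*(-2 + 6) = (6 + T)*4 = 24 + 4*T)
(F(k) + 8)² = ((24 + 4*19) + 8)² = ((24 + 76) + 8)² = (100 + 8)² = 108² = 11664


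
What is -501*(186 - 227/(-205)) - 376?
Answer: -19293937/205 ≈ -94117.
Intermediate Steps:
-501*(186 - 227/(-205)) - 376 = -501*(186 - 227*(-1)/205) - 376 = -501*(186 - 1*(-227/205)) - 376 = -501*(186 + 227/205) - 376 = -501*38357/205 - 376 = -19216857/205 - 376 = -19293937/205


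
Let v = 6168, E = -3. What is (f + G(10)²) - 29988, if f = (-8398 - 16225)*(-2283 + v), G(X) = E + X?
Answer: -95690294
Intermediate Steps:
G(X) = -3 + X
f = -95660355 (f = (-8398 - 16225)*(-2283 + 6168) = -24623*3885 = -95660355)
(f + G(10)²) - 29988 = (-95660355 + (-3 + 10)²) - 29988 = (-95660355 + 7²) - 29988 = (-95660355 + 49) - 29988 = -95660306 - 29988 = -95690294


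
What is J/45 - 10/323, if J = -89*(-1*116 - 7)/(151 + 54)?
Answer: 27997/24225 ≈ 1.1557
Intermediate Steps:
J = 267/5 (J = -89/(205/(-116 - 7)) = -89/(205/(-123)) = -89/(205*(-1/123)) = -89/(-5/3) = -89*(-⅗) = 267/5 ≈ 53.400)
J/45 - 10/323 = (267/5)/45 - 10/323 = (267/5)*(1/45) - 10*1/323 = 89/75 - 10/323 = 27997/24225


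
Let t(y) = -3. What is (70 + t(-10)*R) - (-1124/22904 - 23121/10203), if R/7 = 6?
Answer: -1045465093/19474126 ≈ -53.685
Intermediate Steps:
R = 42 (R = 7*6 = 42)
(70 + t(-10)*R) - (-1124/22904 - 23121/10203) = (70 - 3*42) - (-1124/22904 - 23121/10203) = (70 - 126) - (-1124*1/22904 - 23121*1/10203) = -56 - (-281/5726 - 7707/3401) = -56 - 1*(-45085963/19474126) = -56 + 45085963/19474126 = -1045465093/19474126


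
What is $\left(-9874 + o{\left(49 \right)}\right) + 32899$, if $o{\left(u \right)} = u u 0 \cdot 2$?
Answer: $23025$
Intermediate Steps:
$o{\left(u \right)} = 0$ ($o{\left(u \right)} = u^{2} \cdot 0 \cdot 2 = 0 \cdot 2 = 0$)
$\left(-9874 + o{\left(49 \right)}\right) + 32899 = \left(-9874 + 0\right) + 32899 = -9874 + 32899 = 23025$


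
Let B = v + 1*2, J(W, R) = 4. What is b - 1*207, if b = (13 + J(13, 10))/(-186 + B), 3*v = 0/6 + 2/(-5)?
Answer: -571989/2762 ≈ -207.09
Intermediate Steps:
v = -2/15 (v = (0/6 + 2/(-5))/3 = (0*(⅙) + 2*(-⅕))/3 = (0 - ⅖)/3 = (⅓)*(-⅖) = -2/15 ≈ -0.13333)
B = 28/15 (B = -2/15 + 1*2 = -2/15 + 2 = 28/15 ≈ 1.8667)
b = -255/2762 (b = (13 + 4)/(-186 + 28/15) = 17/(-2762/15) = 17*(-15/2762) = -255/2762 ≈ -0.092324)
b - 1*207 = -255/2762 - 1*207 = -255/2762 - 207 = -571989/2762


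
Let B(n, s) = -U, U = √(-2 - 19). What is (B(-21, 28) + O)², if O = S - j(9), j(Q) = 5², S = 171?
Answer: (146 - I*√21)² ≈ 21295.0 - 1338.1*I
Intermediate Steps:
j(Q) = 25
U = I*√21 (U = √(-21) = I*√21 ≈ 4.5826*I)
B(n, s) = -I*√21
O = 146 (O = 171 - 1*25 = 171 - 25 = 146)
(B(-21, 28) + O)² = (-I*√21 + 146)² = (146 - I*√21)²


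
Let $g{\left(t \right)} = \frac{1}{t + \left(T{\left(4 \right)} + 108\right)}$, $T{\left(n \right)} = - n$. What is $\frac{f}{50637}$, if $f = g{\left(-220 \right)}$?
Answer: $- \frac{1}{5873892} \approx -1.7024 \cdot 10^{-7}$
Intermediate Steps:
$g{\left(t \right)} = \frac{1}{104 + t}$ ($g{\left(t \right)} = \frac{1}{t + \left(\left(-1\right) 4 + 108\right)} = \frac{1}{t + \left(-4 + 108\right)} = \frac{1}{t + 104} = \frac{1}{104 + t}$)
$f = - \frac{1}{116}$ ($f = \frac{1}{104 - 220} = \frac{1}{-116} = - \frac{1}{116} \approx -0.0086207$)
$\frac{f}{50637} = - \frac{1}{116 \cdot 50637} = \left(- \frac{1}{116}\right) \frac{1}{50637} = - \frac{1}{5873892}$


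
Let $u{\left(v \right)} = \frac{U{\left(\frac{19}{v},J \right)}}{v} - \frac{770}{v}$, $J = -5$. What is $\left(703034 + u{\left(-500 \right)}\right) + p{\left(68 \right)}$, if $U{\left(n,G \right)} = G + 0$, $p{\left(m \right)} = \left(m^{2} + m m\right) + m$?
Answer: $\frac{14247031}{20} \approx 7.1235 \cdot 10^{5}$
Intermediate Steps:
$p{\left(m \right)} = m + 2 m^{2}$ ($p{\left(m \right)} = \left(m^{2} + m^{2}\right) + m = 2 m^{2} + m = m + 2 m^{2}$)
$U{\left(n,G \right)} = G$
$u{\left(v \right)} = - \frac{775}{v}$ ($u{\left(v \right)} = - \frac{5}{v} - \frac{770}{v} = - \frac{775}{v}$)
$\left(703034 + u{\left(-500 \right)}\right) + p{\left(68 \right)} = \left(703034 - \frac{775}{-500}\right) + 68 \left(1 + 2 \cdot 68\right) = \left(703034 - - \frac{31}{20}\right) + 68 \left(1 + 136\right) = \left(703034 + \frac{31}{20}\right) + 68 \cdot 137 = \frac{14060711}{20} + 9316 = \frac{14247031}{20}$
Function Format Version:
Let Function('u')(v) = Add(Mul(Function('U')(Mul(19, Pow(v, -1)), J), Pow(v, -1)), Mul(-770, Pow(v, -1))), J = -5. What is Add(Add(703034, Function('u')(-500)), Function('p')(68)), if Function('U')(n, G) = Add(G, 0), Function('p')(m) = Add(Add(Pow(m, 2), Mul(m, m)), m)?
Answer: Rational(14247031, 20) ≈ 7.1235e+5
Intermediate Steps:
Function('p')(m) = Add(m, Mul(2, Pow(m, 2))) (Function('p')(m) = Add(Add(Pow(m, 2), Pow(m, 2)), m) = Add(Mul(2, Pow(m, 2)), m) = Add(m, Mul(2, Pow(m, 2))))
Function('U')(n, G) = G
Function('u')(v) = Mul(-775, Pow(v, -1)) (Function('u')(v) = Add(Mul(-5, Pow(v, -1)), Mul(-770, Pow(v, -1))) = Mul(-775, Pow(v, -1)))
Add(Add(703034, Function('u')(-500)), Function('p')(68)) = Add(Add(703034, Mul(-775, Pow(-500, -1))), Mul(68, Add(1, Mul(2, 68)))) = Add(Add(703034, Mul(-775, Rational(-1, 500))), Mul(68, Add(1, 136))) = Add(Add(703034, Rational(31, 20)), Mul(68, 137)) = Add(Rational(14060711, 20), 9316) = Rational(14247031, 20)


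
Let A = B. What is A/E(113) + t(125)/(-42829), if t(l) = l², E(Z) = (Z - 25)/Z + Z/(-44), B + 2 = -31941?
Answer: 6801988290459/381049613 ≈ 17851.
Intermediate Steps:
B = -31943 (B = -2 - 31941 = -31943)
A = -31943
E(Z) = -Z/44 + (-25 + Z)/Z (E(Z) = (-25 + Z)/Z + Z*(-1/44) = (-25 + Z)/Z - Z/44 = -Z/44 + (-25 + Z)/Z)
A/E(113) + t(125)/(-42829) = -31943/(1 - 25/113 - 1/44*113) + 125²/(-42829) = -31943/(1 - 25*1/113 - 113/44) + 15625*(-1/42829) = -31943/(1 - 25/113 - 113/44) - 15625/42829 = -31943/(-8897/4972) - 15625/42829 = -31943*(-4972/8897) - 15625/42829 = 158820596/8897 - 15625/42829 = 6801988290459/381049613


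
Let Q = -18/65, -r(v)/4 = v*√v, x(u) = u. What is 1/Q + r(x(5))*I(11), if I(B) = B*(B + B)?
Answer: -65/18 - 4840*√5 ≈ -10826.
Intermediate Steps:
r(v) = -4*v^(3/2) (r(v) = -4*v*√v = -4*v^(3/2))
I(B) = 2*B² (I(B) = B*(2*B) = 2*B²)
Q = -18/65 (Q = -18*1/65 = -18/65 ≈ -0.27692)
1/Q + r(x(5))*I(11) = 1/(-18/65) + (-20*√5)*(2*11²) = -65/18 + (-20*√5)*(2*121) = -65/18 - 20*√5*242 = -65/18 - 4840*√5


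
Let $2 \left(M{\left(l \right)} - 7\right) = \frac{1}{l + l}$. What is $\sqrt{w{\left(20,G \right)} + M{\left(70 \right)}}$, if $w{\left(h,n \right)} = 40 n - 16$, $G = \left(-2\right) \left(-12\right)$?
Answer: $\frac{\sqrt{18639670}}{140} \approx 30.838$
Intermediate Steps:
$G = 24$
$w{\left(h,n \right)} = -16 + 40 n$
$M{\left(l \right)} = 7 + \frac{1}{4 l}$ ($M{\left(l \right)} = 7 + \frac{1}{2 \left(l + l\right)} = 7 + \frac{1}{2 \cdot 2 l} = 7 + \frac{\frac{1}{2} \frac{1}{l}}{2} = 7 + \frac{1}{4 l}$)
$\sqrt{w{\left(20,G \right)} + M{\left(70 \right)}} = \sqrt{\left(-16 + 40 \cdot 24\right) + \left(7 + \frac{1}{4 \cdot 70}\right)} = \sqrt{\left(-16 + 960\right) + \left(7 + \frac{1}{4} \cdot \frac{1}{70}\right)} = \sqrt{944 + \left(7 + \frac{1}{280}\right)} = \sqrt{944 + \frac{1961}{280}} = \sqrt{\frac{266281}{280}} = \frac{\sqrt{18639670}}{140}$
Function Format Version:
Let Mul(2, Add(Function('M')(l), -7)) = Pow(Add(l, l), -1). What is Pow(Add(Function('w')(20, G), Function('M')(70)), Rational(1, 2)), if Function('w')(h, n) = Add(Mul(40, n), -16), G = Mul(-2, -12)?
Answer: Mul(Rational(1, 140), Pow(18639670, Rational(1, 2))) ≈ 30.838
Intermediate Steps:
G = 24
Function('w')(h, n) = Add(-16, Mul(40, n))
Function('M')(l) = Add(7, Mul(Rational(1, 4), Pow(l, -1))) (Function('M')(l) = Add(7, Mul(Rational(1, 2), Pow(Add(l, l), -1))) = Add(7, Mul(Rational(1, 2), Pow(Mul(2, l), -1))) = Add(7, Mul(Rational(1, 2), Mul(Rational(1, 2), Pow(l, -1)))) = Add(7, Mul(Rational(1, 4), Pow(l, -1))))
Pow(Add(Function('w')(20, G), Function('M')(70)), Rational(1, 2)) = Pow(Add(Add(-16, Mul(40, 24)), Add(7, Mul(Rational(1, 4), Pow(70, -1)))), Rational(1, 2)) = Pow(Add(Add(-16, 960), Add(7, Mul(Rational(1, 4), Rational(1, 70)))), Rational(1, 2)) = Pow(Add(944, Add(7, Rational(1, 280))), Rational(1, 2)) = Pow(Add(944, Rational(1961, 280)), Rational(1, 2)) = Pow(Rational(266281, 280), Rational(1, 2)) = Mul(Rational(1, 140), Pow(18639670, Rational(1, 2)))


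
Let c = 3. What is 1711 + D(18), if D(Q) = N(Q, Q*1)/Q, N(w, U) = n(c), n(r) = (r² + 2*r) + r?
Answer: 1712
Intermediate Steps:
n(r) = r² + 3*r
N(w, U) = 18 (N(w, U) = 3*(3 + 3) = 3*6 = 18)
D(Q) = 18/Q
1711 + D(18) = 1711 + 18/18 = 1711 + 18*(1/18) = 1711 + 1 = 1712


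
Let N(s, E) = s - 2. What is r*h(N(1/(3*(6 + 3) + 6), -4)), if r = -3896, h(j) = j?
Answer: 253240/33 ≈ 7673.9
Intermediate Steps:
N(s, E) = -2 + s
r*h(N(1/(3*(6 + 3) + 6), -4)) = -3896*(-2 + 1/(3*(6 + 3) + 6)) = -3896*(-2 + 1/(3*9 + 6)) = -3896*(-2 + 1/(27 + 6)) = -3896*(-2 + 1/33) = -3896*(-65/33) = 253240/33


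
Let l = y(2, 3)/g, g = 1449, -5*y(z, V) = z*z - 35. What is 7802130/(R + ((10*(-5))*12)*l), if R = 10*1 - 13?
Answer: -3768428790/2689 ≈ -1.4014e+6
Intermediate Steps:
y(z, V) = 7 - z²/5 (y(z, V) = -(z*z - 35)/5 = -(z² - 35)/5 = -(-35 + z²)/5 = 7 - z²/5)
R = -3 (R = 10 - 13 = -3)
l = 31/7245 (l = (7 - ⅕*2²)/1449 = (7 - ⅕*4)*(1/1449) = (7 - ⅘)*(1/1449) = (31/5)*(1/1449) = 31/7245 ≈ 0.0042788)
7802130/(R + ((10*(-5))*12)*l) = 7802130/(-3 + ((10*(-5))*12)*(31/7245)) = 7802130/(-3 - 50*12*(31/7245)) = 7802130/(-3 - 600*31/7245) = 7802130/(-3 - 1240/483) = 7802130/(-2689/483) = 7802130*(-483/2689) = -3768428790/2689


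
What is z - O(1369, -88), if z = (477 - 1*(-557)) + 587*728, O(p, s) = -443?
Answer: 428813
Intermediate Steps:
z = 428370 (z = (477 + 557) + 427336 = 1034 + 427336 = 428370)
z - O(1369, -88) = 428370 - 1*(-443) = 428370 + 443 = 428813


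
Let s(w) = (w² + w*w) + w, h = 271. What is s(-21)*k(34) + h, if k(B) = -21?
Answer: -17810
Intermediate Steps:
s(w) = w + 2*w² (s(w) = (w² + w²) + w = 2*w² + w = w + 2*w²)
s(-21)*k(34) + h = -21*(1 + 2*(-21))*(-21) + 271 = -21*(1 - 42)*(-21) + 271 = -21*(-41)*(-21) + 271 = 861*(-21) + 271 = -18081 + 271 = -17810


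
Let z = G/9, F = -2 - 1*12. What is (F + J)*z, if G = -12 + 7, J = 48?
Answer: -170/9 ≈ -18.889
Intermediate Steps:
F = -14 (F = -2 - 12 = -14)
G = -5
z = -5/9 ≈ -0.55556
(F + J)*z = (-14 + 48)*(-5/9) = 34*(-5/9) = -170/9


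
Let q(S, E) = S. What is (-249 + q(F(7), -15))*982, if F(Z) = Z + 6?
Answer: -231752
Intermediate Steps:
F(Z) = 6 + Z
(-249 + q(F(7), -15))*982 = (-249 + (6 + 7))*982 = (-249 + 13)*982 = -236*982 = -231752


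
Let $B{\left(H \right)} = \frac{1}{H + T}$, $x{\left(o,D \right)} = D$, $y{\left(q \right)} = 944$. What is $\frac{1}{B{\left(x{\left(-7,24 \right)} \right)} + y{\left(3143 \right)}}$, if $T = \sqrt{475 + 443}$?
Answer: $\frac{322824}{304723199} - \frac{3 \sqrt{102}}{304723199} \approx 0.0010593$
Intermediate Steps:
$T = 3 \sqrt{102}$ ($T = \sqrt{918} = 3 \sqrt{102} \approx 30.299$)
$B{\left(H \right)} = \frac{1}{H + 3 \sqrt{102}}$
$\frac{1}{B{\left(x{\left(-7,24 \right)} \right)} + y{\left(3143 \right)}} = \frac{1}{\frac{1}{24 + 3 \sqrt{102}} + 944} = \frac{1}{944 + \frac{1}{24 + 3 \sqrt{102}}}$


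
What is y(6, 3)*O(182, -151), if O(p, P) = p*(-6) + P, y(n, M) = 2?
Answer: -2486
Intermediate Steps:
O(p, P) = P - 6*p (O(p, P) = -6*p + P = P - 6*p)
y(6, 3)*O(182, -151) = 2*(-151 - 6*182) = 2*(-151 - 1092) = 2*(-1243) = -2486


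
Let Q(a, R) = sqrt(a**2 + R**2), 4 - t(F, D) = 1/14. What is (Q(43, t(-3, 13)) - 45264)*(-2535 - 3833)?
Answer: 288241152 - 3184*sqrt(365429)/7 ≈ 2.8797e+8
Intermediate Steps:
t(F, D) = 55/14 (t(F, D) = 4 - 1/14 = 55/14)
Q(a, R) = sqrt(R**2 + a**2)
(Q(43, t(-3, 13)) - 45264)*(-2535 - 3833) = (sqrt((55/14)**2 + 43**2) - 45264)*(-2535 - 3833) = (sqrt(3025/196 + 1849) - 45264)*(-6368) = (sqrt(365429/196) - 45264)*(-6368) = (sqrt(365429)/14 - 45264)*(-6368) = (-45264 + sqrt(365429)/14)*(-6368) = 288241152 - 3184*sqrt(365429)/7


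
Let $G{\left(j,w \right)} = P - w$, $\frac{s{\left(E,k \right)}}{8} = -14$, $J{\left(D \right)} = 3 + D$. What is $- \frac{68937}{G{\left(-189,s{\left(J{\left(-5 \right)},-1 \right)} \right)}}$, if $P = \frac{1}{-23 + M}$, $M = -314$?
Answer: $- \frac{7743923}{12581} \approx -615.53$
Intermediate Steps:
$P = - \frac{1}{337}$ ($P = \frac{1}{-23 - 314} = \frac{1}{-337} = - \frac{1}{337} \approx -0.0029674$)
$s{\left(E,k \right)} = -112$ ($s{\left(E,k \right)} = 8 \left(-14\right) = -112$)
$G{\left(j,w \right)} = - \frac{1}{337} - w$
$- \frac{68937}{G{\left(-189,s{\left(J{\left(-5 \right)},-1 \right)} \right)}} = - \frac{68937}{- \frac{1}{337} - -112} = - \frac{68937}{- \frac{1}{337} + 112} = - \frac{68937}{\frac{37743}{337}} = \left(-68937\right) \frac{337}{37743} = - \frac{7743923}{12581}$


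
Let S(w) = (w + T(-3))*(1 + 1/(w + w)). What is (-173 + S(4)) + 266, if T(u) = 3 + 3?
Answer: 417/4 ≈ 104.25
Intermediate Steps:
T(u) = 6
S(w) = (1 + 1/(2*w))*(6 + w) (S(w) = (w + 6)*(1 + 1/(w + w)) = (6 + w)*(1 + 1/(2*w)) = (1 + 1/(2*w))*(6 + w))
(-173 + S(4)) + 266 = (-173 + (13/2 + 4 + 3/4)) + 266 = (-173 + 45/4) + 266 = -647/4 + 266 = 417/4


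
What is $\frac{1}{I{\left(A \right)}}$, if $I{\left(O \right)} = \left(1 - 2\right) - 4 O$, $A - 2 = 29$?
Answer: $- \frac{1}{125} \approx -0.008$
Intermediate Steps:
$A = 31$ ($A = 2 + 29 = 31$)
$I{\left(O \right)} = -1 - 4 O$
$\frac{1}{I{\left(A \right)}} = \frac{1}{-1 - 124} = \frac{1}{-125} = - \frac{1}{125}$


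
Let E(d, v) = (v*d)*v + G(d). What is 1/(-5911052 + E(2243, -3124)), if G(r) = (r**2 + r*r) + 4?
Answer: 1/21894431418 ≈ 4.5674e-11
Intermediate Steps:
G(r) = 4 + 2*r**2 (G(r) = (r**2 + r**2) + 4 = 2*r**2 + 4 = 4 + 2*r**2)
E(d, v) = 4 + 2*d**2 + d*v**2 (E(d, v) = (v*d)*v + (4 + 2*d**2) = (d*v)*v + (4 + 2*d**2) = d*v**2 + (4 + 2*d**2) = 4 + 2*d**2 + d*v**2)
1/(-5911052 + E(2243, -3124)) = 1/(-5911052 + (4 + 2*2243**2 + 2243*(-3124)**2)) = 1/(-5911052 + (4 + 2*5031049 + 2243*9759376)) = 1/(-5911052 + (4 + 10062098 + 21890280368)) = 1/(-5911052 + 21900342470) = 1/21894431418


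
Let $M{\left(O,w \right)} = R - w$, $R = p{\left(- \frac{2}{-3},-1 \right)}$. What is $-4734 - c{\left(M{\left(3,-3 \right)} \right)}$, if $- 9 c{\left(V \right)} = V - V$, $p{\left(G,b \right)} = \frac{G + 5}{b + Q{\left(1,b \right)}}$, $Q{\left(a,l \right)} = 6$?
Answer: $-4734$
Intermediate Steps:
$p{\left(G,b \right)} = \frac{5 + G}{6 + b}$ ($p{\left(G,b \right)} = \frac{G + 5}{b + 6} = \frac{5 + G}{6 + b}$)
$R = \frac{17}{15}$ ($R = \frac{5 - \frac{2}{-3}}{6 - 1} = \frac{5 - - \frac{2}{3}}{5} = \frac{5 + \frac{2}{3}}{5} = \frac{1}{5} \cdot \frac{17}{3} = \frac{17}{15} \approx 1.1333$)
$M{\left(O,w \right)} = \frac{17}{15} - w$
$c{\left(V \right)} = 0$ ($c{\left(V \right)} = - \frac{V - V}{9} = \left(- \frac{1}{9}\right) 0 = 0$)
$-4734 - c{\left(M{\left(3,-3 \right)} \right)} = -4734 - 0 = -4734 + 0 = -4734$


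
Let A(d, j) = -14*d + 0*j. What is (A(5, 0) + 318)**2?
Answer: 61504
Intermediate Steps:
A(d, j) = -14*d (A(d, j) = -14*d + 0 = -14*d)
(A(5, 0) + 318)**2 = (-14*5 + 318)**2 = (-70 + 318)**2 = 248**2 = 61504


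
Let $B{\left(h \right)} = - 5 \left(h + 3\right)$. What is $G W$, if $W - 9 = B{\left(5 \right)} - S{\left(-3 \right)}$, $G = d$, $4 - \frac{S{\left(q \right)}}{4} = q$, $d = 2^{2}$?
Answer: $-236$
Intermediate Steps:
$B{\left(h \right)} = -15 - 5 h$ ($B{\left(h \right)} = - 5 \left(3 + h\right) = -15 - 5 h$)
$d = 4$
$S{\left(q \right)} = 16 - 4 q$
$G = 4$
$W = -59$ ($W = 9 - \left(56 + 12\right) = 9 - 68 = -59$)
$G W = 4 \left(-59\right) = -236$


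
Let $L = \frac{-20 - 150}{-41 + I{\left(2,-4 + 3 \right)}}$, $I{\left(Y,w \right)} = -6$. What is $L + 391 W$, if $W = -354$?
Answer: $- \frac{6505288}{47} \approx -1.3841 \cdot 10^{5}$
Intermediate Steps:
$L = \frac{170}{47}$ ($L = \frac{-20 - 150}{-41 - 6} = - \frac{170}{-47} = \left(-170\right) \left(- \frac{1}{47}\right) = \frac{170}{47} \approx 3.617$)
$L + 391 W = \frac{170}{47} + 391 \left(-354\right) = \frac{170}{47} - 138414 = - \frac{6505288}{47}$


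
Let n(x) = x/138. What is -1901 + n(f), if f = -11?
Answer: -262349/138 ≈ -1901.1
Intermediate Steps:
n(x) = x/138 (n(x) = x*(1/138) = x/138)
-1901 + n(f) = -1901 + (1/138)*(-11) = -1901 - 11/138 = -262349/138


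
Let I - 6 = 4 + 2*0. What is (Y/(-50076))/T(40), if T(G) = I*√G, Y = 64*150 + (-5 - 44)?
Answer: -9551*√10/10015200 ≈ -0.0030157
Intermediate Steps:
Y = 9551 (Y = 9600 - 49 = 9551)
I = 10 (I = 6 + (4 + 2*0) = 6 + (4 + 0) = 6 + 4 = 10)
T(G) = 10*√G
(Y/(-50076))/T(40) = (9551/(-50076))/((10*√40)) = (9551*(-1/50076))/((10*(2*√10))) = -9551*√10/200/50076 = -9551*√10/10015200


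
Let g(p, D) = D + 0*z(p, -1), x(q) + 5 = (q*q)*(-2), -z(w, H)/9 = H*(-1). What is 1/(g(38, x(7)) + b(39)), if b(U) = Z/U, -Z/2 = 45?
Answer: -13/1369 ≈ -0.0094960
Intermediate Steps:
z(w, H) = 9*H (z(w, H) = -9*H*(-1) = -(-9)*H = 9*H)
x(q) = -5 - 2*q² (x(q) = -5 + (q*q)*(-2) = -5 + q²*(-2) = -5 - 2*q²)
Z = -90 (Z = -2*45 = -90)
g(p, D) = D (g(p, D) = D + 0*(9*(-1)) = D + 0*(-9) = D + 0 = D)
b(U) = -90/U
1/(g(38, x(7)) + b(39)) = 1/((-5 - 2*7²) - 90/39) = 1/((-5 - 2*49) - 90*1/39) = 1/((-5 - 98) - 30/13) = 1/(-103 - 30/13) = 1/(-1369/13) = -13/1369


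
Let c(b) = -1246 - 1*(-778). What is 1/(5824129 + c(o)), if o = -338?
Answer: 1/5823661 ≈ 1.7171e-7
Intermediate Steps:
c(b) = -468 (c(b) = -1246 + 778 = -468)
1/(5824129 + c(o)) = 1/(5824129 - 468) = 1/5823661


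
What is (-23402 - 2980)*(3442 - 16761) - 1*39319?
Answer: 351342539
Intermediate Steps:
(-23402 - 2980)*(3442 - 16761) - 1*39319 = -26382*(-13319) - 39319 = 351381858 - 39319 = 351342539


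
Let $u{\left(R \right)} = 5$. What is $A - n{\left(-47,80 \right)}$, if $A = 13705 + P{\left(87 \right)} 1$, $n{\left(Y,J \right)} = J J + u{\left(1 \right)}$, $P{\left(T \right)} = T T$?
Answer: $14869$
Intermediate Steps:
$P{\left(T \right)} = T^{2}$
$n{\left(Y,J \right)} = 5 + J^{2}$ ($n{\left(Y,J \right)} = J J + 5 = J^{2} + 5 = 5 + J^{2}$)
$A = 21274$ ($A = 13705 + 87^{2} \cdot 1 = 13705 + 7569 \cdot 1 = 13705 + 7569 = 21274$)
$A - n{\left(-47,80 \right)} = 21274 - \left(5 + 80^{2}\right) = 21274 - \left(5 + 6400\right) = 21274 - 6405 = 14869$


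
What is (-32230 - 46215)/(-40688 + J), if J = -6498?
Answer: 78445/47186 ≈ 1.6625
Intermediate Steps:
(-32230 - 46215)/(-40688 + J) = (-32230 - 46215)/(-40688 - 6498) = -78445/(-47186) = -78445*(-1/47186) = 78445/47186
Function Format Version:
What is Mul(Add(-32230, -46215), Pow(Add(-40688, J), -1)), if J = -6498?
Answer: Rational(78445, 47186) ≈ 1.6625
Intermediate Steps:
Mul(Add(-32230, -46215), Pow(Add(-40688, J), -1)) = Mul(Add(-32230, -46215), Pow(Add(-40688, -6498), -1)) = Mul(-78445, Pow(-47186, -1)) = Mul(-78445, Rational(-1, 47186)) = Rational(78445, 47186)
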